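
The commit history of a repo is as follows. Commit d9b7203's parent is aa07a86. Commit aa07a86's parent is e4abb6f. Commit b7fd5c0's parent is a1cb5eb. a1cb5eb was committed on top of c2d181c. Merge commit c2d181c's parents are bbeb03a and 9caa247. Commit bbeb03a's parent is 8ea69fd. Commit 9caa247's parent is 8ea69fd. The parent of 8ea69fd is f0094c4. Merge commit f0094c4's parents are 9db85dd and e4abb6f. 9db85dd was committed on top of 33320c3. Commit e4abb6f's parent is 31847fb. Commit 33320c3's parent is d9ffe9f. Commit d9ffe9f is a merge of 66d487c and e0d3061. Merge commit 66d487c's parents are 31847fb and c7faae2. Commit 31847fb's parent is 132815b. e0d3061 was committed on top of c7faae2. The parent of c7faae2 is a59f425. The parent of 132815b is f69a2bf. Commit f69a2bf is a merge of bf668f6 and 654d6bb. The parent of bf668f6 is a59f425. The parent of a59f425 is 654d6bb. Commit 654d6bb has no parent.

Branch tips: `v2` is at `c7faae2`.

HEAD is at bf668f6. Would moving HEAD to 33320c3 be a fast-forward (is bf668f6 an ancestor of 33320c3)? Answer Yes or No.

A fast-forward from bf668f6 to 33320c3 is possible iff bf668f6 is an ancestor of 33320c3.
Ancestors of 33320c3: {132815b, 31847fb, 33320c3, 654d6bb, 66d487c, a59f425, bf668f6, c7faae2, d9ffe9f, e0d3061, f69a2bf}.
bf668f6 is among them, so fast-forward is possible.

Yes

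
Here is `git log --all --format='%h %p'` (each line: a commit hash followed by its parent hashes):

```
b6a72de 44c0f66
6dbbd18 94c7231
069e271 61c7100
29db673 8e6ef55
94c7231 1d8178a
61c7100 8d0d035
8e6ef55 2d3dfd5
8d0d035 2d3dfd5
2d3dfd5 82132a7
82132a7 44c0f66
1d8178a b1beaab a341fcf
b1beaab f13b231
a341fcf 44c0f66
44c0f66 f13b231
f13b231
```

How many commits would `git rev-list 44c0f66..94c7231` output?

Reachable from 94c7231: {1d8178a, 44c0f66, 94c7231, a341fcf, b1beaab, f13b231}.
Reachable from 44c0f66: {44c0f66, f13b231}.
In 94c7231's history but not 44c0f66's: {1d8178a, 94c7231, a341fcf, b1beaab} — 4 commits.

4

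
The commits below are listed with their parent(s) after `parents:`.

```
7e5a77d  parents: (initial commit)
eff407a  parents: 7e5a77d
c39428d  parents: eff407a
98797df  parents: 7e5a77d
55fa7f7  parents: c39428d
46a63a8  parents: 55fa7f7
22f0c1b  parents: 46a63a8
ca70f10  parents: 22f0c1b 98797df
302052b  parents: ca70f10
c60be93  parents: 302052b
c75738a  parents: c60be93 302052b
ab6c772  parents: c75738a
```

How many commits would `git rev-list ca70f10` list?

8

Walking parent pointers from ca70f10: reachable set = {22f0c1b, 46a63a8, 55fa7f7, 7e5a77d, 98797df, c39428d, ca70f10, eff407a}.
That is 8 commits.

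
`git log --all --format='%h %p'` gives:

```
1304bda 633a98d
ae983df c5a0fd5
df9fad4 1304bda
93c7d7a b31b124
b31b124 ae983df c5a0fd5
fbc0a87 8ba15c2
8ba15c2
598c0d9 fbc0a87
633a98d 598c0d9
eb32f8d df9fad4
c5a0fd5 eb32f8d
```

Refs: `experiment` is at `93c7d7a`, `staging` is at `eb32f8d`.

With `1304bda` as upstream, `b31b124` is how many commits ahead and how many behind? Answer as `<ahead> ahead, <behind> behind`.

5 ahead, 0 behind

Reachable from b31b124: {1304bda, 598c0d9, 633a98d, 8ba15c2, ae983df, b31b124, c5a0fd5, df9fad4, eb32f8d, fbc0a87}.
Reachable from 1304bda: {1304bda, 598c0d9, 633a98d, 8ba15c2, fbc0a87}.
Only in b31b124's history (ahead): {ae983df, b31b124, c5a0fd5, df9fad4, eb32f8d} — 5.
Only in 1304bda's history (behind): {} — 0.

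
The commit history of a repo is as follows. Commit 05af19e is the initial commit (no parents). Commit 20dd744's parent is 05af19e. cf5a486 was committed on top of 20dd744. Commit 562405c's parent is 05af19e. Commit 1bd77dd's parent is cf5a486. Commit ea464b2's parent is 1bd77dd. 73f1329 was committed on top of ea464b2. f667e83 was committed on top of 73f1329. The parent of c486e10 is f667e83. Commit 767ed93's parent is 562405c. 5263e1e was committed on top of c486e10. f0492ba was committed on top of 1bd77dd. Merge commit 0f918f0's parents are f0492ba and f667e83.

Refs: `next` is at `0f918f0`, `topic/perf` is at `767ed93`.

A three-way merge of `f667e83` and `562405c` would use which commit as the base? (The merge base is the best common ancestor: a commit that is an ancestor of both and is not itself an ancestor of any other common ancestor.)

Ancestors of f667e83: {05af19e, 1bd77dd, 20dd744, 73f1329, cf5a486, ea464b2, f667e83}.
Ancestors of 562405c: {05af19e, 562405c}.
Common ancestors: {05af19e}.
The only common ancestor is 05af19e, so it is the merge base.

05af19e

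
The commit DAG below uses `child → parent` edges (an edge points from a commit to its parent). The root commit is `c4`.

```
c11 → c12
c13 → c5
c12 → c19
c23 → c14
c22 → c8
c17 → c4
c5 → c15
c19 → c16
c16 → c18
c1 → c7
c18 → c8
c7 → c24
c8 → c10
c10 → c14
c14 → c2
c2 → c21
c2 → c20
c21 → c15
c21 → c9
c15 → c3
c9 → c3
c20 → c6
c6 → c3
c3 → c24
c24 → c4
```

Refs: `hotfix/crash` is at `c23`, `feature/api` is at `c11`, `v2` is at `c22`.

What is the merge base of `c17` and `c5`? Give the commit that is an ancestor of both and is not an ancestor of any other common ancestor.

c4

Ancestors of c17: {c17, c4}.
Ancestors of c5: {c15, c24, c3, c4, c5}.
Common ancestors: {c4}.
The only common ancestor is c4, so it is the merge base.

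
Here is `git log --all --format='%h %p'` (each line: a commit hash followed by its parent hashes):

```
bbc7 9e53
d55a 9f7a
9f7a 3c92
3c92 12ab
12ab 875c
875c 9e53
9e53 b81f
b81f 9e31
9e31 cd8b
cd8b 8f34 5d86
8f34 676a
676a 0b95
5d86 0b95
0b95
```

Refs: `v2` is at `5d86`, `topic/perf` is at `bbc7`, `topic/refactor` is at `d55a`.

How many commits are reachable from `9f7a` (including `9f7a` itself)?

12

Walking parent pointers from 9f7a: reachable set = {0b95, 12ab, 3c92, 5d86, 676a, 875c, 8f34, 9e31, 9e53, 9f7a, b81f, cd8b}.
That is 12 commits.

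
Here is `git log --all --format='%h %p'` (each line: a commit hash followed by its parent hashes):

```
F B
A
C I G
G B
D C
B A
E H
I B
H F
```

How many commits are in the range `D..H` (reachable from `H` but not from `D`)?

2

Reachable from H: {A, B, F, H}.
Reachable from D: {A, B, C, D, G, I}.
In H's history but not D's: {F, H} — 2 commits.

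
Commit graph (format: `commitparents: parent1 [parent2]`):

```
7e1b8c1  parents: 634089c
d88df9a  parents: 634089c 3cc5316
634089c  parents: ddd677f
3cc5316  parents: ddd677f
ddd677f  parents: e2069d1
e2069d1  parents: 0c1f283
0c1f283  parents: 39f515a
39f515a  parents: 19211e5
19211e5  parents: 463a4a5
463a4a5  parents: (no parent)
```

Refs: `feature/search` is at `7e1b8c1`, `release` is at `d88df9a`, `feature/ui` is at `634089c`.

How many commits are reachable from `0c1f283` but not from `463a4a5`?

Reachable from 0c1f283: {0c1f283, 19211e5, 39f515a, 463a4a5}.
Reachable from 463a4a5: {463a4a5}.
In 0c1f283's history but not 463a4a5's: {0c1f283, 19211e5, 39f515a} — 3 commits.

3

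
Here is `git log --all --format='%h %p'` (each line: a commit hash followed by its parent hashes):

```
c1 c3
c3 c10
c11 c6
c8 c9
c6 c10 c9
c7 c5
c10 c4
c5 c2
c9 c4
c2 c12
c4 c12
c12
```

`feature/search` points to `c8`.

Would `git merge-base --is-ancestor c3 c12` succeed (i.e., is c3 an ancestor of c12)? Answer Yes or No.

No

Ancestors of c12: {c12}.
c3 is not in that set, so it is not an ancestor of c12.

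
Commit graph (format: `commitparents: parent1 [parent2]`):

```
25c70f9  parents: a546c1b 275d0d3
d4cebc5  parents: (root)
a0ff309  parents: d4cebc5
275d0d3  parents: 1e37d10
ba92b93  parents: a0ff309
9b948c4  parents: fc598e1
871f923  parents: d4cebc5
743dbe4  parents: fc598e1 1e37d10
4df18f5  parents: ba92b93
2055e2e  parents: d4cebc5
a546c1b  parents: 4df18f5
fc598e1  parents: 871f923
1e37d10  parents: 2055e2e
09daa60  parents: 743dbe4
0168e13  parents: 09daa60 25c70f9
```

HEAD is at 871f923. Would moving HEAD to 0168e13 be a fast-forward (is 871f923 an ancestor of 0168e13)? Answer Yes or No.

A fast-forward from 871f923 to 0168e13 is possible iff 871f923 is an ancestor of 0168e13.
Ancestors of 0168e13: {0168e13, 09daa60, 1e37d10, 2055e2e, 25c70f9, 275d0d3, 4df18f5, 743dbe4, 871f923, a0ff309, a546c1b, ba92b93, d4cebc5, fc598e1}.
871f923 is among them, so fast-forward is possible.

Yes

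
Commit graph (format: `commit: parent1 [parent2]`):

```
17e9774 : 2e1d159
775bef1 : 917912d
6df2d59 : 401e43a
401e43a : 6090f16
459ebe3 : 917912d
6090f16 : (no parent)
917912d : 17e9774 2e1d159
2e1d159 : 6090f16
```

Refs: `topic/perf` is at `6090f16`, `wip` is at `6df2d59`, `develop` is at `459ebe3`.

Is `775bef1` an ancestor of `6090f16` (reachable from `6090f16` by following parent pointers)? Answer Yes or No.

Ancestors of 6090f16: {6090f16}.
775bef1 is not in that set, so it is not an ancestor of 6090f16.

No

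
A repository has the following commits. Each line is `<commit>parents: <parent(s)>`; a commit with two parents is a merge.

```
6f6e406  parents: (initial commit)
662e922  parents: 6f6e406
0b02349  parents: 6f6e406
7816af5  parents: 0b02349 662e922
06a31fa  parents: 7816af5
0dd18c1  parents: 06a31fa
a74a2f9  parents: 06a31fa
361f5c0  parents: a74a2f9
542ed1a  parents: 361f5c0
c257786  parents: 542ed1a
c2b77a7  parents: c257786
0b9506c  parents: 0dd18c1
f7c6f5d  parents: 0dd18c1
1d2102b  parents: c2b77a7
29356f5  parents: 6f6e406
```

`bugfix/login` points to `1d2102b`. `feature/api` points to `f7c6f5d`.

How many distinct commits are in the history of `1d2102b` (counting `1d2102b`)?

Walking parent pointers from 1d2102b: reachable set = {06a31fa, 0b02349, 1d2102b, 361f5c0, 542ed1a, 662e922, 6f6e406, 7816af5, a74a2f9, c257786, c2b77a7}.
That is 11 commits.

11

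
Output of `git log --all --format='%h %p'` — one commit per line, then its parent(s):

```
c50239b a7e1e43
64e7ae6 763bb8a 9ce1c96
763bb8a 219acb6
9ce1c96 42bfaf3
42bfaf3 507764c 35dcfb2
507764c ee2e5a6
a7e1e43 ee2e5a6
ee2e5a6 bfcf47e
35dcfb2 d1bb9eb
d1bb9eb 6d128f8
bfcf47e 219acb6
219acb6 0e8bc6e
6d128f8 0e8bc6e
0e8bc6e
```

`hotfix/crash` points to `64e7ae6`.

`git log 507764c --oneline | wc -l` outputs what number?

5

Walking parent pointers from 507764c: reachable set = {0e8bc6e, 219acb6, 507764c, bfcf47e, ee2e5a6}.
That is 5 commits.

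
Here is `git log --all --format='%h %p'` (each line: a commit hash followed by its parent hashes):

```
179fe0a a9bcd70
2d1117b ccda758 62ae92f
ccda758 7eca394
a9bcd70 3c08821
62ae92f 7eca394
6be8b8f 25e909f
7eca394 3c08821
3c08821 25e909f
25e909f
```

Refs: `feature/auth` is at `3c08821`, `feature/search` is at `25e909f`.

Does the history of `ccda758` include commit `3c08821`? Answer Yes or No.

Ancestors of ccda758 (commits reachable by following parents): {25e909f, 3c08821, 7eca394, ccda758}.
3c08821 is in that set, so it is an ancestor of ccda758.

Yes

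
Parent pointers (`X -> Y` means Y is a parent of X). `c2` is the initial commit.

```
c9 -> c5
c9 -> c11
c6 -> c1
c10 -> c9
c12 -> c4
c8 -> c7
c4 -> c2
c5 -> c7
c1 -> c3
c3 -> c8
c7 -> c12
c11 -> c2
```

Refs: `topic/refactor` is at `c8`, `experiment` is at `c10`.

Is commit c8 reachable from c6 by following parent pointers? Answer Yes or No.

Ancestors of c6 (commits reachable by following parents): {c1, c12, c2, c3, c4, c6, c7, c8}.
c8 is in that set, so it is an ancestor of c6.

Yes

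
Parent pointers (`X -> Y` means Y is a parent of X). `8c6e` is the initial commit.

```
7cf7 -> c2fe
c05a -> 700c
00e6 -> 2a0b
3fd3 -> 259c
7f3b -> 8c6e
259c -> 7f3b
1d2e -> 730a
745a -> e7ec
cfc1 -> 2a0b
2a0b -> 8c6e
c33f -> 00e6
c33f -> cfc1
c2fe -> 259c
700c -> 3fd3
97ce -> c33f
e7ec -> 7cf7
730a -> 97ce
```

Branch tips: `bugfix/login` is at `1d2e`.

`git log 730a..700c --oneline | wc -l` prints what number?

4

Reachable from 700c: {259c, 3fd3, 700c, 7f3b, 8c6e}.
Reachable from 730a: {00e6, 2a0b, 730a, 8c6e, 97ce, c33f, cfc1}.
In 700c's history but not 730a's: {259c, 3fd3, 700c, 7f3b} — 4 commits.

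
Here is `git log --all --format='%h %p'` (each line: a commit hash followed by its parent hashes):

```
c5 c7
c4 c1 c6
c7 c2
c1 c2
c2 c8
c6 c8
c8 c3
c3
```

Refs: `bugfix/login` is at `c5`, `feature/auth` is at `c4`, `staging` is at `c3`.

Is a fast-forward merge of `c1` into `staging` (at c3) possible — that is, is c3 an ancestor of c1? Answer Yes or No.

Yes

A fast-forward from c3 to c1 is possible iff c3 is an ancestor of c1.
Ancestors of c1: {c1, c2, c3, c8}.
c3 is among them, so fast-forward is possible.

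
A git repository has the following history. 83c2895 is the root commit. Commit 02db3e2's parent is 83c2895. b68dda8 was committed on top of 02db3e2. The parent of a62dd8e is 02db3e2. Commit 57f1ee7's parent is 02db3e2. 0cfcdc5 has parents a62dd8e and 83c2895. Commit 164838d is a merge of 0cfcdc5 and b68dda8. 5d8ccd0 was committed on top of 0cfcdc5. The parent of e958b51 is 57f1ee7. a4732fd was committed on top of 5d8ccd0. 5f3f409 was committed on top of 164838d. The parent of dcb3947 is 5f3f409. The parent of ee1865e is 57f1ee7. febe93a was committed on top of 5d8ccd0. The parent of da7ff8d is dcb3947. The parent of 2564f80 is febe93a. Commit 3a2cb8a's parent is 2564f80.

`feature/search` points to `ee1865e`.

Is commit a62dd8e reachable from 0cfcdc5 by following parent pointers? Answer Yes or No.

Ancestors of 0cfcdc5 (commits reachable by following parents): {02db3e2, 0cfcdc5, 83c2895, a62dd8e}.
a62dd8e is in that set, so it is an ancestor of 0cfcdc5.

Yes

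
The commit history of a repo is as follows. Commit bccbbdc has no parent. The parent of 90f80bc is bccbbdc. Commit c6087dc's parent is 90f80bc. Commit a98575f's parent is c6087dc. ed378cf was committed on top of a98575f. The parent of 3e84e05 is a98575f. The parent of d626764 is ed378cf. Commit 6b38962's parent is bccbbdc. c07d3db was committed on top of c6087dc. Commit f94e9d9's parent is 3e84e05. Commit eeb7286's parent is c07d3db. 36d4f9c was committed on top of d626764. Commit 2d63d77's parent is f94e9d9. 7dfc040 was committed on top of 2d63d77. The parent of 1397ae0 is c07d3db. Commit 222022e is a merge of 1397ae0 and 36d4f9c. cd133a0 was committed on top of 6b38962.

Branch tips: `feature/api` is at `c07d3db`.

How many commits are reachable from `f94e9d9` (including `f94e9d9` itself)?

6

Walking parent pointers from f94e9d9: reachable set = {3e84e05, 90f80bc, a98575f, bccbbdc, c6087dc, f94e9d9}.
That is 6 commits.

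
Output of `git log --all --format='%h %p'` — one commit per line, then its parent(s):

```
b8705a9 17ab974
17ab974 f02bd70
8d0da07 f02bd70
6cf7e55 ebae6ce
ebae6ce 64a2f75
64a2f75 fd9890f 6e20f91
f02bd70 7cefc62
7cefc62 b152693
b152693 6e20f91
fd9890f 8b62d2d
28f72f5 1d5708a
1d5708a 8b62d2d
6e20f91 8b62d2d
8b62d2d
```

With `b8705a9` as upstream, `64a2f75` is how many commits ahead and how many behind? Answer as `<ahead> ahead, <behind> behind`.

Reachable from 64a2f75: {64a2f75, 6e20f91, 8b62d2d, fd9890f}.
Reachable from b8705a9: {17ab974, 6e20f91, 7cefc62, 8b62d2d, b152693, b8705a9, f02bd70}.
Only in 64a2f75's history (ahead): {64a2f75, fd9890f} — 2.
Only in b8705a9's history (behind): {17ab974, 7cefc62, b152693, b8705a9, f02bd70} — 5.

2 ahead, 5 behind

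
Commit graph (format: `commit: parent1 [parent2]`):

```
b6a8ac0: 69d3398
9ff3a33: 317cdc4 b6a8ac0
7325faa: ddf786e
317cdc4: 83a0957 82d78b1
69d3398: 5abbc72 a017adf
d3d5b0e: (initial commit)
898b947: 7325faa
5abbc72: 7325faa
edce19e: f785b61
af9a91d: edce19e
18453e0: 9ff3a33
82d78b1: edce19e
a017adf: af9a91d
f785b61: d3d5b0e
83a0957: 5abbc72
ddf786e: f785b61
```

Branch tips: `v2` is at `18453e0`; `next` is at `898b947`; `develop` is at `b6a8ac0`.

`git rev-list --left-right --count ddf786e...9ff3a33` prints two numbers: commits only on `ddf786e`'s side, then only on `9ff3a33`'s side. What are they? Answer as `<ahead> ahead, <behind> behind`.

Reachable from ddf786e: {d3d5b0e, ddf786e, f785b61}.
Reachable from 9ff3a33: {317cdc4, 5abbc72, 69d3398, 7325faa, 82d78b1, 83a0957, 9ff3a33, a017adf, af9a91d, b6a8ac0, d3d5b0e, ddf786e, edce19e, f785b61}.
Only in ddf786e's history (ahead): {} — 0.
Only in 9ff3a33's history (behind): {317cdc4, 5abbc72, 69d3398, 7325faa, 82d78b1, 83a0957, 9ff3a33, a017adf, af9a91d, b6a8ac0, edce19e} — 11.

0 ahead, 11 behind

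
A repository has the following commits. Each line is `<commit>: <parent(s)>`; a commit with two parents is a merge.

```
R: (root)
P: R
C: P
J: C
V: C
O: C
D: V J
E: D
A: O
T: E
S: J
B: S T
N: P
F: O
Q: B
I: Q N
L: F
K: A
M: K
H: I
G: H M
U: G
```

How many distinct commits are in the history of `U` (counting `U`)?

20

Walking parent pointers from U: reachable set = {A, B, C, D, E, G, H, I, J, K, M, N, O, P, Q, R, S, T, U, V}.
That is 20 commits.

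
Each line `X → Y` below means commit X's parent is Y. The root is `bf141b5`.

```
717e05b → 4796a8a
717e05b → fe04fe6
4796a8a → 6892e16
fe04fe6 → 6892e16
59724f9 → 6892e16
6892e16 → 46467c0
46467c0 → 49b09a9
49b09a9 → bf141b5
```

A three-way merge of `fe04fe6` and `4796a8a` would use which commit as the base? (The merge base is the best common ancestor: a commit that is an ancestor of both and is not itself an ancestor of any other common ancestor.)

Ancestors of fe04fe6: {46467c0, 49b09a9, 6892e16, bf141b5, fe04fe6}.
Ancestors of 4796a8a: {46467c0, 4796a8a, 49b09a9, 6892e16, bf141b5}.
Common ancestors: {46467c0, 49b09a9, 6892e16, bf141b5}.
Among these, 6892e16 is not an ancestor of any other common ancestor — it is the merge base.

6892e16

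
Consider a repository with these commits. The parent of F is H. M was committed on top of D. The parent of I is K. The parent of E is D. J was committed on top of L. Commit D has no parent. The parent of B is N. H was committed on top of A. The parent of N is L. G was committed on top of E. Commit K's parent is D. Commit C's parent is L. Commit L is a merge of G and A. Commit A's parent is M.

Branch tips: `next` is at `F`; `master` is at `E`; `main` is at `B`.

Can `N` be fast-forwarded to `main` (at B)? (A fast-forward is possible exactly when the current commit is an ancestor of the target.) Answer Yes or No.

A fast-forward from N to B is possible iff N is an ancestor of B.
Ancestors of B: {A, B, D, E, G, L, M, N}.
N is among them, so fast-forward is possible.

Yes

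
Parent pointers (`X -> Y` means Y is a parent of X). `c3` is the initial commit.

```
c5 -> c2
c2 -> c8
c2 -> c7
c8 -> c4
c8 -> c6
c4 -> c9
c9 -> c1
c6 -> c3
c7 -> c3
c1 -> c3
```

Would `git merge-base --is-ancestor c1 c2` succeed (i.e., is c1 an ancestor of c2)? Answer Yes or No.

Ancestors of c2 (commits reachable by following parents): {c1, c2, c3, c4, c6, c7, c8, c9}.
c1 is in that set, so it is an ancestor of c2.

Yes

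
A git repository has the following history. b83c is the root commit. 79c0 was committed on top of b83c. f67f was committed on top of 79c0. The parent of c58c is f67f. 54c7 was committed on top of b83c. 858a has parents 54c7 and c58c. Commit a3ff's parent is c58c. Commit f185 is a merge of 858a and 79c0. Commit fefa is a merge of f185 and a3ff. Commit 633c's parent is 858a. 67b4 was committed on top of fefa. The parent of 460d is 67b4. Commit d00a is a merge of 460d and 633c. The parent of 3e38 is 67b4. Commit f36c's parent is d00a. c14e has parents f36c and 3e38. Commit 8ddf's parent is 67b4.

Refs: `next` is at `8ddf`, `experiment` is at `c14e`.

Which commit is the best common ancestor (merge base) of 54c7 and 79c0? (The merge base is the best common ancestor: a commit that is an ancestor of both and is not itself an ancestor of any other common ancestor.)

Ancestors of 54c7: {54c7, b83c}.
Ancestors of 79c0: {79c0, b83c}.
Common ancestors: {b83c}.
The only common ancestor is b83c, so it is the merge base.

b83c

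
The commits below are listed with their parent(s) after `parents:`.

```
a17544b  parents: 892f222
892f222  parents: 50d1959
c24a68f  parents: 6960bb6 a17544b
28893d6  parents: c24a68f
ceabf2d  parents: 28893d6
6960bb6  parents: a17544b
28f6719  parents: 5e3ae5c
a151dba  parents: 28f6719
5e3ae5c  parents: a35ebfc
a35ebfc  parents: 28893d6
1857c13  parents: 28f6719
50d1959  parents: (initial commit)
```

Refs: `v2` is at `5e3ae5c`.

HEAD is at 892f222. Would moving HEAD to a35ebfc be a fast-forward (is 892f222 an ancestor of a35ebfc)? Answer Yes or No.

Yes

A fast-forward from 892f222 to a35ebfc is possible iff 892f222 is an ancestor of a35ebfc.
Ancestors of a35ebfc: {28893d6, 50d1959, 6960bb6, 892f222, a17544b, a35ebfc, c24a68f}.
892f222 is among them, so fast-forward is possible.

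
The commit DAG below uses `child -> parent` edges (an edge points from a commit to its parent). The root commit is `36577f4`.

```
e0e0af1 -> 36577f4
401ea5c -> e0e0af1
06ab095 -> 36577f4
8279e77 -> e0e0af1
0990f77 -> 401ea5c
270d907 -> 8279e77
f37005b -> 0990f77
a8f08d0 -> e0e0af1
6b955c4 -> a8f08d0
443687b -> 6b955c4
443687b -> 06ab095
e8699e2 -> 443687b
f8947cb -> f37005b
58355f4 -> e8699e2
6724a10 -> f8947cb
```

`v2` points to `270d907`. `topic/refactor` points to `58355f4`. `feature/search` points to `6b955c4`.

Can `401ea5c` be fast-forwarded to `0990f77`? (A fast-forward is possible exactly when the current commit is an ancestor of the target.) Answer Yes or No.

Yes

A fast-forward from 401ea5c to 0990f77 is possible iff 401ea5c is an ancestor of 0990f77.
Ancestors of 0990f77: {0990f77, 36577f4, 401ea5c, e0e0af1}.
401ea5c is among them, so fast-forward is possible.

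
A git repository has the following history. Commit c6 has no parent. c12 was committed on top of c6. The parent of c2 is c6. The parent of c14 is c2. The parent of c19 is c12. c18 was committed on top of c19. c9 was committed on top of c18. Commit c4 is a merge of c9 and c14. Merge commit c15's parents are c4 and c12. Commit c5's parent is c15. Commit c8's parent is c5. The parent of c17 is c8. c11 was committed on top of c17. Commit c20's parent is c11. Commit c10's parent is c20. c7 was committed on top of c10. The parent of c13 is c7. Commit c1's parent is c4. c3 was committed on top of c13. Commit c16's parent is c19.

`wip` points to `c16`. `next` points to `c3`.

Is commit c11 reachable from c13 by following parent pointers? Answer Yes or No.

Ancestors of c13 (commits reachable by following parents): {c10, c11, c12, c13, c14, c15, c17, c18, c19, c2, c20, c4, c5, c6, c7, c8, c9}.
c11 is in that set, so it is an ancestor of c13.

Yes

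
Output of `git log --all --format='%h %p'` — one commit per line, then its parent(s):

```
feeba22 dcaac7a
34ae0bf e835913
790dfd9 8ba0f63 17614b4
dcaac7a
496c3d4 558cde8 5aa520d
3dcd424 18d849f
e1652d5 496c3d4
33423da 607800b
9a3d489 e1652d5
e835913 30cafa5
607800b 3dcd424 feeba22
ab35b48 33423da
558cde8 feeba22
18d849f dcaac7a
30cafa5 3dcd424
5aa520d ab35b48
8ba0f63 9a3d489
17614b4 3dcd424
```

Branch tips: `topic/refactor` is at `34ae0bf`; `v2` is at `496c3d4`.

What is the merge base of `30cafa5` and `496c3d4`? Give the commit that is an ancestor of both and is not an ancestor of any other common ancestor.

Ancestors of 30cafa5: {18d849f, 30cafa5, 3dcd424, dcaac7a}.
Ancestors of 496c3d4: {18d849f, 33423da, 3dcd424, 496c3d4, 558cde8, 5aa520d, 607800b, ab35b48, dcaac7a, feeba22}.
Common ancestors: {18d849f, 3dcd424, dcaac7a}.
Among these, 3dcd424 is not an ancestor of any other common ancestor — it is the merge base.

3dcd424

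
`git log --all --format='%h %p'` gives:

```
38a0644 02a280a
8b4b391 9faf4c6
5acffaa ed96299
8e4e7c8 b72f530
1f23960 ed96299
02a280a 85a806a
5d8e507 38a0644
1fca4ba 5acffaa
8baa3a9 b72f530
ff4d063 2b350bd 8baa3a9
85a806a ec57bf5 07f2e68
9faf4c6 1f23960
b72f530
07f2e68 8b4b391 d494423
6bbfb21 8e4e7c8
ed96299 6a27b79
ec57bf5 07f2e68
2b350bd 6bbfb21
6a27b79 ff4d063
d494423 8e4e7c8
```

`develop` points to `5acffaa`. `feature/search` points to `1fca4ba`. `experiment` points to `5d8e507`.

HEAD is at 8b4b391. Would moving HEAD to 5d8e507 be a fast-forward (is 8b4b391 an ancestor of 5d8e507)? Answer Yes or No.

Yes

A fast-forward from 8b4b391 to 5d8e507 is possible iff 8b4b391 is an ancestor of 5d8e507.
Ancestors of 5d8e507: {02a280a, 07f2e68, 1f23960, 2b350bd, 38a0644, 5d8e507, 6a27b79, 6bbfb21, 85a806a, 8b4b391, 8baa3a9, 8e4e7c8, 9faf4c6, b72f530, d494423, ec57bf5, ed96299, ff4d063}.
8b4b391 is among them, so fast-forward is possible.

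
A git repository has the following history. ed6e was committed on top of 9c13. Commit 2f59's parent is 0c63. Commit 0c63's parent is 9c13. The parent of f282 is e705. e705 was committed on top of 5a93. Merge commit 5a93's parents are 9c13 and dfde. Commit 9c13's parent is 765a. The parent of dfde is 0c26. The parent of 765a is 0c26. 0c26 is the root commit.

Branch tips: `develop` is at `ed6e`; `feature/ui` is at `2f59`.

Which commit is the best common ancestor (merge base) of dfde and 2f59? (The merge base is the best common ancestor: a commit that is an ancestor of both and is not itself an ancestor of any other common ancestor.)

Ancestors of dfde: {0c26, dfde}.
Ancestors of 2f59: {0c26, 0c63, 2f59, 765a, 9c13}.
Common ancestors: {0c26}.
The only common ancestor is 0c26, so it is the merge base.

0c26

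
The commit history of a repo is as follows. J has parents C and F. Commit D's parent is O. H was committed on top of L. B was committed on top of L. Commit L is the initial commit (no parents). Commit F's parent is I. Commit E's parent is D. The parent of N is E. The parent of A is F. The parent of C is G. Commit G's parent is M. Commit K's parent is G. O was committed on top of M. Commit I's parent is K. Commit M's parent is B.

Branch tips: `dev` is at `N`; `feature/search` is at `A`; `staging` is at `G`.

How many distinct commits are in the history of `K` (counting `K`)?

Walking parent pointers from K: reachable set = {B, G, K, L, M}.
That is 5 commits.

5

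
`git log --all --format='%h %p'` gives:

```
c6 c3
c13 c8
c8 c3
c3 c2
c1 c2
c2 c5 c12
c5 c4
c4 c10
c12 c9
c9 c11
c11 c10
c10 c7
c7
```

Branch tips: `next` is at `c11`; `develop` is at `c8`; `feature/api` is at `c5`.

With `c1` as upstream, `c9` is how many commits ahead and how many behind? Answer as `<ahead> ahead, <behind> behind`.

0 ahead, 5 behind

Reachable from c9: {c10, c11, c7, c9}.
Reachable from c1: {c1, c10, c11, c12, c2, c4, c5, c7, c9}.
Only in c9's history (ahead): {} — 0.
Only in c1's history (behind): {c1, c12, c2, c4, c5} — 5.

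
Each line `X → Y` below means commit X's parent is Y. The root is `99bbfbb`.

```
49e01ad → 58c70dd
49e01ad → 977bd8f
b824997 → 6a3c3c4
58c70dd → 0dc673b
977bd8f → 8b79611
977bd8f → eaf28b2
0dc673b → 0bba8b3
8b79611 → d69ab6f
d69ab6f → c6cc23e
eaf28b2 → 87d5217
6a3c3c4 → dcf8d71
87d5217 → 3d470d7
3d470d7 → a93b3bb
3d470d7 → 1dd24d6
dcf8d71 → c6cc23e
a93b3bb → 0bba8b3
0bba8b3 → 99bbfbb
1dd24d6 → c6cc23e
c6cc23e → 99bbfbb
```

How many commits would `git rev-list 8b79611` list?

Walking parent pointers from 8b79611: reachable set = {8b79611, 99bbfbb, c6cc23e, d69ab6f}.
That is 4 commits.

4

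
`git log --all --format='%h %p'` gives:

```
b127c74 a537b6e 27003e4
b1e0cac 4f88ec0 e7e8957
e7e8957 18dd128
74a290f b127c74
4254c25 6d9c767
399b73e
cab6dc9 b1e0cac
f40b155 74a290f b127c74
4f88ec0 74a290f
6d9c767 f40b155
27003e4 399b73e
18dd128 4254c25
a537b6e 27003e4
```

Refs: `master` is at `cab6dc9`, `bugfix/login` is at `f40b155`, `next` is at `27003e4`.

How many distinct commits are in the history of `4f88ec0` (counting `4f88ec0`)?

Walking parent pointers from 4f88ec0: reachable set = {27003e4, 399b73e, 4f88ec0, 74a290f, a537b6e, b127c74}.
That is 6 commits.

6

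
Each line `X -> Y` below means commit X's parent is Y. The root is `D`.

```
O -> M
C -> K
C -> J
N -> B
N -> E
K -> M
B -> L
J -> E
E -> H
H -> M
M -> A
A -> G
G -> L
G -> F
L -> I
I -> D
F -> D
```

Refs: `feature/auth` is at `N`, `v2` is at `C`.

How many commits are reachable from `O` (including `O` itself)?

8

Walking parent pointers from O: reachable set = {A, D, F, G, I, L, M, O}.
That is 8 commits.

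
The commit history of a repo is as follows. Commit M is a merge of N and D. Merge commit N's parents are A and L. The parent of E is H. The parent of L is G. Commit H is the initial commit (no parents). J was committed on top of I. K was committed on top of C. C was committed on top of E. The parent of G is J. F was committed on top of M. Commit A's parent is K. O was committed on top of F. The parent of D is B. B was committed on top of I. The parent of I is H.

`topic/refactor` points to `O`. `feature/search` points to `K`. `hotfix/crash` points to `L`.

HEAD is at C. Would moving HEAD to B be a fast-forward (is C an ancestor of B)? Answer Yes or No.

A fast-forward from C to B is possible iff C is an ancestor of B.
Ancestors of B: {B, H, I}.
C is not among them, so fast-forward is not possible.

No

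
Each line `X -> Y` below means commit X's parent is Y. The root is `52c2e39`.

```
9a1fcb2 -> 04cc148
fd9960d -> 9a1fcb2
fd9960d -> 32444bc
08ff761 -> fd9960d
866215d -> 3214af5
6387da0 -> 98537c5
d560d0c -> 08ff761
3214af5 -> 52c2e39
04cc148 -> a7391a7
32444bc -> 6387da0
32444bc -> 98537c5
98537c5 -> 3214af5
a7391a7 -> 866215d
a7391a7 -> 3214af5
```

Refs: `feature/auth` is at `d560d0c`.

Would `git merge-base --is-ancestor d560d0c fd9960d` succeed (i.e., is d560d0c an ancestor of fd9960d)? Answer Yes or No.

Ancestors of fd9960d: {04cc148, 3214af5, 32444bc, 52c2e39, 6387da0, 866215d, 98537c5, 9a1fcb2, a7391a7, fd9960d}.
d560d0c is not in that set, so it is not an ancestor of fd9960d.

No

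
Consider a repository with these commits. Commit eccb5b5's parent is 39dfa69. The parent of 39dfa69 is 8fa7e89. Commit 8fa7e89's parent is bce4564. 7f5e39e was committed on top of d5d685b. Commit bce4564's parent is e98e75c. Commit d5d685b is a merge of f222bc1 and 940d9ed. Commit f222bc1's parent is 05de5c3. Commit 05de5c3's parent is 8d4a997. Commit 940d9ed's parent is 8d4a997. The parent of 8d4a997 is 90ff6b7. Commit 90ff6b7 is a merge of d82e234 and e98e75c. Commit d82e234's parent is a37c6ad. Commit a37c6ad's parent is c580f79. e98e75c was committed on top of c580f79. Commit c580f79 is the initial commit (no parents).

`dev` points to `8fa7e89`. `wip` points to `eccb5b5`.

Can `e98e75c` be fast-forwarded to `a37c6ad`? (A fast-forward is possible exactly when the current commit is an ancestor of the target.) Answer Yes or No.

No

A fast-forward from e98e75c to a37c6ad is possible iff e98e75c is an ancestor of a37c6ad.
Ancestors of a37c6ad: {a37c6ad, c580f79}.
e98e75c is not among them, so fast-forward is not possible.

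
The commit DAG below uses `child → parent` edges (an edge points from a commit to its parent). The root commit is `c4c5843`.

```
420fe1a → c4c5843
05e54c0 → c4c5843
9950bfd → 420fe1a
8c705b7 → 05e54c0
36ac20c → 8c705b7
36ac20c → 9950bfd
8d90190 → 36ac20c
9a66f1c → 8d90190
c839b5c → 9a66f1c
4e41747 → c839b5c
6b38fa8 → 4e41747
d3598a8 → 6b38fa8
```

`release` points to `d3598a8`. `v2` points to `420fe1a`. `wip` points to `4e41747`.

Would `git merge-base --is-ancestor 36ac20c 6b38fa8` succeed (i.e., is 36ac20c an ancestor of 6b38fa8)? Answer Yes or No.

Ancestors of 6b38fa8 (commits reachable by following parents): {05e54c0, 36ac20c, 420fe1a, 4e41747, 6b38fa8, 8c705b7, 8d90190, 9950bfd, 9a66f1c, c4c5843, c839b5c}.
36ac20c is in that set, so it is an ancestor of 6b38fa8.

Yes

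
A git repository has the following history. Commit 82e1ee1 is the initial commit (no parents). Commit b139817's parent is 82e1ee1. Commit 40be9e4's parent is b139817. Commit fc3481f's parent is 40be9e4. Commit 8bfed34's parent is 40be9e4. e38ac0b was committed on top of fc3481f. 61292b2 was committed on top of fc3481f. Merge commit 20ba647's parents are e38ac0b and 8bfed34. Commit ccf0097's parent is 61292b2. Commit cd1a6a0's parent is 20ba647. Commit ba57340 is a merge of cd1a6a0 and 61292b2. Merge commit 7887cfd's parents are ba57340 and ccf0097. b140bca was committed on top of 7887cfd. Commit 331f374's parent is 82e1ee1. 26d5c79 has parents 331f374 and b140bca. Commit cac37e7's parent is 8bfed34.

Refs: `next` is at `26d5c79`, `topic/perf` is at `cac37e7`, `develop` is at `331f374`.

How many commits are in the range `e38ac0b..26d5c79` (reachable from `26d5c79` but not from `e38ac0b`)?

10

Reachable from 26d5c79: {20ba647, 26d5c79, 331f374, 40be9e4, 61292b2, 7887cfd, 82e1ee1, 8bfed34, b139817, b140bca, ba57340, ccf0097, cd1a6a0, e38ac0b, fc3481f}.
Reachable from e38ac0b: {40be9e4, 82e1ee1, b139817, e38ac0b, fc3481f}.
In 26d5c79's history but not e38ac0b's: {20ba647, 26d5c79, 331f374, 61292b2, 7887cfd, 8bfed34, b140bca, ba57340, ccf0097, cd1a6a0} — 10 commits.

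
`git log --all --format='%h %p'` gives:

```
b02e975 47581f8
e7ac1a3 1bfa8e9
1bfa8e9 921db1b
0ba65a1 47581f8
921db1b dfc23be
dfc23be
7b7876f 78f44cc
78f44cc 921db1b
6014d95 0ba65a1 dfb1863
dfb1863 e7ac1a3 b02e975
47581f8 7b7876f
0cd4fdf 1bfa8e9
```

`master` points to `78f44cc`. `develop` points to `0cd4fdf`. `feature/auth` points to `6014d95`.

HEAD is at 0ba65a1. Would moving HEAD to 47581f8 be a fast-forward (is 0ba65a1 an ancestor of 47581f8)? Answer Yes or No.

A fast-forward from 0ba65a1 to 47581f8 is possible iff 0ba65a1 is an ancestor of 47581f8.
Ancestors of 47581f8: {47581f8, 78f44cc, 7b7876f, 921db1b, dfc23be}.
0ba65a1 is not among them, so fast-forward is not possible.

No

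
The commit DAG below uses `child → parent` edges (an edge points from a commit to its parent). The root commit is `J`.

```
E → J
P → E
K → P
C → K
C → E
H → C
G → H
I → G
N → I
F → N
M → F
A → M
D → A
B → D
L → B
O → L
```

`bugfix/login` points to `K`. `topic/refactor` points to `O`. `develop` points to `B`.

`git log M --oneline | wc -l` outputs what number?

11

Walking parent pointers from M: reachable set = {C, E, F, G, H, I, J, K, M, N, P}.
That is 11 commits.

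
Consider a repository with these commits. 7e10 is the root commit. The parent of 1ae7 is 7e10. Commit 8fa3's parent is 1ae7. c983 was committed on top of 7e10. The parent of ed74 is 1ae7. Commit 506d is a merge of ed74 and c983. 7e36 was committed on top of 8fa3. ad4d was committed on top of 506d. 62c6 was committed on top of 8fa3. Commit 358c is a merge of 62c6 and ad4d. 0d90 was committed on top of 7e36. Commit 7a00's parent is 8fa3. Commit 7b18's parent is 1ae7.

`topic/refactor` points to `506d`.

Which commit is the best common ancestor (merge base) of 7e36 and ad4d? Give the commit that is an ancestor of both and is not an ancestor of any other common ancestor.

Ancestors of 7e36: {1ae7, 7e10, 7e36, 8fa3}.
Ancestors of ad4d: {1ae7, 506d, 7e10, ad4d, c983, ed74}.
Common ancestors: {1ae7, 7e10}.
Among these, 1ae7 is not an ancestor of any other common ancestor — it is the merge base.

1ae7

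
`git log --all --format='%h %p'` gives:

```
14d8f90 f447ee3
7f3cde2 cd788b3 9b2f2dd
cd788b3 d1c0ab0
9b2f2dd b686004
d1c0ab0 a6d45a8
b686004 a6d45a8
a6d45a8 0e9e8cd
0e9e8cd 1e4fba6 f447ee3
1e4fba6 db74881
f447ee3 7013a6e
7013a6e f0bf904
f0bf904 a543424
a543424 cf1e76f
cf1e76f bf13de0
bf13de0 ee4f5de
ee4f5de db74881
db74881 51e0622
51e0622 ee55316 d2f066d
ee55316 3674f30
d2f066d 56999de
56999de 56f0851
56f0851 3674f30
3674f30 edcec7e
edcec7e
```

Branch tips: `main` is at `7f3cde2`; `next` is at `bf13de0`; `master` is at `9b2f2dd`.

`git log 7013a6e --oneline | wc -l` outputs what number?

Walking parent pointers from 7013a6e: reachable set = {3674f30, 51e0622, 56999de, 56f0851, 7013a6e, a543424, bf13de0, cf1e76f, d2f066d, db74881, edcec7e, ee4f5de, ee55316, f0bf904}.
That is 14 commits.

14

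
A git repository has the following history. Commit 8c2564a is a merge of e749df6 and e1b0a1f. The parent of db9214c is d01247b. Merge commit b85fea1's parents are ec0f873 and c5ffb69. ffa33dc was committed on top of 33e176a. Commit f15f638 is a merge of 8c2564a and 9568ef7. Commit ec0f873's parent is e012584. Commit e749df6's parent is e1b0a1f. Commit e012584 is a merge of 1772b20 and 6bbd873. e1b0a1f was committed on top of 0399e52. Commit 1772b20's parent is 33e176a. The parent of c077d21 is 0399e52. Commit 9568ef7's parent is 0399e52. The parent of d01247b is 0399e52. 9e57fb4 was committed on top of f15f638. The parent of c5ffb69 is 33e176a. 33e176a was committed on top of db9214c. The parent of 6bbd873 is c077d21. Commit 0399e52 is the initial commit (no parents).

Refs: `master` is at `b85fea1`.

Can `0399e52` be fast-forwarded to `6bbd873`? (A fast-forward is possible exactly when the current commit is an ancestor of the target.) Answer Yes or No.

A fast-forward from 0399e52 to 6bbd873 is possible iff 0399e52 is an ancestor of 6bbd873.
Ancestors of 6bbd873: {0399e52, 6bbd873, c077d21}.
0399e52 is among them, so fast-forward is possible.

Yes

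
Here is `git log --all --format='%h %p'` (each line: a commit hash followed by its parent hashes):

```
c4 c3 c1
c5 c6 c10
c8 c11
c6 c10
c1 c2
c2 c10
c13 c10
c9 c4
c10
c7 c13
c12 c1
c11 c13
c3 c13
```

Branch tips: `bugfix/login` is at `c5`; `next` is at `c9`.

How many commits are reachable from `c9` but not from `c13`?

Reachable from c9: {c1, c10, c13, c2, c3, c4, c9}.
Reachable from c13: {c10, c13}.
In c9's history but not c13's: {c1, c2, c3, c4, c9} — 5 commits.

5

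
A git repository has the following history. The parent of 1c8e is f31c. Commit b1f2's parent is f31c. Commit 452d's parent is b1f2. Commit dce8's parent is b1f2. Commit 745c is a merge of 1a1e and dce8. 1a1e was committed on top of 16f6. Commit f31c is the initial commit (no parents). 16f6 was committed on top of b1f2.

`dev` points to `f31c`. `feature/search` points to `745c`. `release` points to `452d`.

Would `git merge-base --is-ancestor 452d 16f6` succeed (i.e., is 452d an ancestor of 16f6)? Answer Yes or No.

No

Ancestors of 16f6: {16f6, b1f2, f31c}.
452d is not in that set, so it is not an ancestor of 16f6.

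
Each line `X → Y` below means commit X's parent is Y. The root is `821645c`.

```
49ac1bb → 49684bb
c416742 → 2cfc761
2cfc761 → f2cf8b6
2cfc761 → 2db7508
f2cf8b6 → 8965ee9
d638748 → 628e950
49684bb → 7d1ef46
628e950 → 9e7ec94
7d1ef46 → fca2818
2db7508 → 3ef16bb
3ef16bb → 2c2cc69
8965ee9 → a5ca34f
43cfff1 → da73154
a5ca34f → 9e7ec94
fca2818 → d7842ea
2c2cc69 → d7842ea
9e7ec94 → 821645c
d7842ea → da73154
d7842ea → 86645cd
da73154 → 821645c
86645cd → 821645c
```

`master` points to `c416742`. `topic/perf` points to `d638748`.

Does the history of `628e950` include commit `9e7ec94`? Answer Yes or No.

Yes

Ancestors of 628e950 (commits reachable by following parents): {628e950, 821645c, 9e7ec94}.
9e7ec94 is in that set, so it is an ancestor of 628e950.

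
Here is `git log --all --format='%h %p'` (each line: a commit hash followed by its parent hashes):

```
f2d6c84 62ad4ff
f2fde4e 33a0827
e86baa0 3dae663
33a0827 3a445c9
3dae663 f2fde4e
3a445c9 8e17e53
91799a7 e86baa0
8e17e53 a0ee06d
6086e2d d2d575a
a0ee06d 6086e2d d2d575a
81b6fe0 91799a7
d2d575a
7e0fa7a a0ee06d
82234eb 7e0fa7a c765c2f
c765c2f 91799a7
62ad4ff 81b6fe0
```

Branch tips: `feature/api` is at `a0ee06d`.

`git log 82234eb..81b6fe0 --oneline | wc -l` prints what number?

1

Reachable from 81b6fe0: {33a0827, 3a445c9, 3dae663, 6086e2d, 81b6fe0, 8e17e53, 91799a7, a0ee06d, d2d575a, e86baa0, f2fde4e}.
Reachable from 82234eb: {33a0827, 3a445c9, 3dae663, 6086e2d, 7e0fa7a, 82234eb, 8e17e53, 91799a7, a0ee06d, c765c2f, d2d575a, e86baa0, f2fde4e}.
In 81b6fe0's history but not 82234eb's: {81b6fe0} — 1 commit.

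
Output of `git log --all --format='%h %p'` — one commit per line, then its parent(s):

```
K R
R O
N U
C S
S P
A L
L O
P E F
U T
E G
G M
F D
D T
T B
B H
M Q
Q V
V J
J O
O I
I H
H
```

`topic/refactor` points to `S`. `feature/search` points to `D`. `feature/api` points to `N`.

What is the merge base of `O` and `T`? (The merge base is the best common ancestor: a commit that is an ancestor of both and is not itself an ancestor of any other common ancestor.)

H

Ancestors of O: {H, I, O}.
Ancestors of T: {B, H, T}.
Common ancestors: {H}.
The only common ancestor is H, so it is the merge base.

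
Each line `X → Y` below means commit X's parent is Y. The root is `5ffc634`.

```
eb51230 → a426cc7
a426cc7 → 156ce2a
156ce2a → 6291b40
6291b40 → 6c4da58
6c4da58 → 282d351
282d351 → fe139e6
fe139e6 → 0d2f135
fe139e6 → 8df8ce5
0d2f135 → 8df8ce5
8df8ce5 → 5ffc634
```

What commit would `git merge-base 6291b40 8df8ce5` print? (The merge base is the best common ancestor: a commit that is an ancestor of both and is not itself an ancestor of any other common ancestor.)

8df8ce5

Ancestors of 6291b40: {0d2f135, 282d351, 5ffc634, 6291b40, 6c4da58, 8df8ce5, fe139e6}.
Ancestors of 8df8ce5: {5ffc634, 8df8ce5}.
Common ancestors: {5ffc634, 8df8ce5}.
Among these, 8df8ce5 is not an ancestor of any other common ancestor — it is the merge base.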